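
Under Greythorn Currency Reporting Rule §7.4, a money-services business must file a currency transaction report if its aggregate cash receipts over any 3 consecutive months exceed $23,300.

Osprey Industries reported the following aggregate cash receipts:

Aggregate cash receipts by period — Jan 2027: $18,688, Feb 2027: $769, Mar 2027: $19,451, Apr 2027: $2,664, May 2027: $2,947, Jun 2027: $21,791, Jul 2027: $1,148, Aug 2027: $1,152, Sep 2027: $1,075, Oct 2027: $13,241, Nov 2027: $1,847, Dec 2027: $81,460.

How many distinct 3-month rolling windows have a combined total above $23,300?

Jan 2027–Mar 2027: $18,688 + $769 + $19,451 = $38,908 (over)
Feb 2027–Apr 2027: $769 + $19,451 + $2,664 = $22,884 (under)
Mar 2027–May 2027: $19,451 + $2,664 + $2,947 = $25,062 (over)
Apr 2027–Jun 2027: $2,664 + $2,947 + $21,791 = $27,402 (over)
May 2027–Jul 2027: $2,947 + $21,791 + $1,148 = $25,886 (over)
Jun 2027–Aug 2027: $21,791 + $1,148 + $1,152 = $24,091 (over)
Jul 2027–Sep 2027: $1,148 + $1,152 + $1,075 = $3,375 (under)
Aug 2027–Oct 2027: $1,152 + $1,075 + $13,241 = $15,468 (under)
Sep 2027–Nov 2027: $1,075 + $13,241 + $1,847 = $16,163 (under)
Oct 2027–Dec 2027: $13,241 + $1,847 + $81,460 = $96,548 (over)
6 windows exceed the threshold.

6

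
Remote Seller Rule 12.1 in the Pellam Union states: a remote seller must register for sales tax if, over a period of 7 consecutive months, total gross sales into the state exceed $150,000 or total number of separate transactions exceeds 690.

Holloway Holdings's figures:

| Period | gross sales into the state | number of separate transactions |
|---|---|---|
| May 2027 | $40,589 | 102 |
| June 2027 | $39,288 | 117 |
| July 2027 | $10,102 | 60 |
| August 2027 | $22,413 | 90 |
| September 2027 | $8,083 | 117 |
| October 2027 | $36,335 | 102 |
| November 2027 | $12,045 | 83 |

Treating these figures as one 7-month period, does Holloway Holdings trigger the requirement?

Total gross sales into the state: $40,589 + $39,288 + $10,102 + $22,413 + $8,083 + $36,335 + $12,045 = $168,855 (> $150,000).
Total number of separate transactions: 102 + 117 + 60 + 90 + 117 + 102 + 83 = 671 (≤ 690).
The test is 'or': at least one threshold is exceeded.

Yes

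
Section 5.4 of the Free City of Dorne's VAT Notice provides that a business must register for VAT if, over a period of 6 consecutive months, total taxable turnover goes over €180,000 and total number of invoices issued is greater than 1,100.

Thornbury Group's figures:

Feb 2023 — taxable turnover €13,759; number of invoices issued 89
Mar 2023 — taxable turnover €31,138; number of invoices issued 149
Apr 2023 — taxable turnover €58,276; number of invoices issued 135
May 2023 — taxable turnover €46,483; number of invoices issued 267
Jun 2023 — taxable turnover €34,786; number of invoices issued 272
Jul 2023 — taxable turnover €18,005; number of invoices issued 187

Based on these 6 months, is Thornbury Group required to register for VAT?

Total taxable turnover: €13,759 + €31,138 + €58,276 + €46,483 + €34,786 + €18,005 = €202,447 (> €180,000).
Total number of invoices issued: 89 + 149 + 135 + 267 + 272 + 187 = 1,099 (≤ 1,100).
The test is 'and': the rule requires both, and at least one is not exceeded.

No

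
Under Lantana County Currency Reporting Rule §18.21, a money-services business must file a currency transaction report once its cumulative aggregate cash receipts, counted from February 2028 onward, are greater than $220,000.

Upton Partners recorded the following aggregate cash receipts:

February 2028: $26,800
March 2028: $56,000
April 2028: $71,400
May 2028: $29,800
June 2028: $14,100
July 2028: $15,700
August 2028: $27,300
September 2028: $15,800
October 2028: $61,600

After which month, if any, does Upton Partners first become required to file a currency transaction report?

August 2028

Through February 2028: $26,800
Through March 2028: $82,800
Through April 2028: $154,200
Through May 2028: $184,000
Through June 2028: $198,100
Through July 2028: $213,800
Through August 2028: $241,100 ← exceeds threshold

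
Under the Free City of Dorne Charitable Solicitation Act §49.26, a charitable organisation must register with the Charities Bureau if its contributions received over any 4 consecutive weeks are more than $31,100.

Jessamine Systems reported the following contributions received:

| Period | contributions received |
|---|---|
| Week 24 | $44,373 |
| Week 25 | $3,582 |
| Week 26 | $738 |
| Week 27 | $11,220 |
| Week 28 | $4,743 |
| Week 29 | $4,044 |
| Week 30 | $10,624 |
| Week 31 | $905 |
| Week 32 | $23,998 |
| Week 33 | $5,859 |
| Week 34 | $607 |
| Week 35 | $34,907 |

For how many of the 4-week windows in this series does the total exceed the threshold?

5

Week 24–Week 27: $44,373 + $3,582 + $738 + $11,220 = $59,913 (over)
Week 25–Week 28: $3,582 + $738 + $11,220 + $4,743 = $20,283 (under)
Week 26–Week 29: $738 + $11,220 + $4,743 + $4,044 = $20,745 (under)
Week 27–Week 30: $11,220 + $4,743 + $4,044 + $10,624 = $30,631 (under)
Week 28–Week 31: $4,743 + $4,044 + $10,624 + $905 = $20,316 (under)
Week 29–Week 32: $4,044 + $10,624 + $905 + $23,998 = $39,571 (over)
Week 30–Week 33: $10,624 + $905 + $23,998 + $5,859 = $41,386 (over)
Week 31–Week 34: $905 + $23,998 + $5,859 + $607 = $31,369 (over)
Week 32–Week 35: $23,998 + $5,859 + $607 + $34,907 = $65,371 (over)
5 windows exceed the threshold.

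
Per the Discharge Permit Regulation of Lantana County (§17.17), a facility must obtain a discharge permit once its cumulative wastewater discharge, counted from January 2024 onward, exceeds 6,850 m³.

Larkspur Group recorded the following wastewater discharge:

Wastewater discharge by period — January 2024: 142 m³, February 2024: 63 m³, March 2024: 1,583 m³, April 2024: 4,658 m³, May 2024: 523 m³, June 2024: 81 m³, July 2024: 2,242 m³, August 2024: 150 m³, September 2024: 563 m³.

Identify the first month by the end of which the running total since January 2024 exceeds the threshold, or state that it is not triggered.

Through January 2024: 142 m³
Through February 2024: 205 m³
Through March 2024: 1,788 m³
Through April 2024: 6,446 m³
Through May 2024: 6,969 m³ ← exceeds threshold

May 2024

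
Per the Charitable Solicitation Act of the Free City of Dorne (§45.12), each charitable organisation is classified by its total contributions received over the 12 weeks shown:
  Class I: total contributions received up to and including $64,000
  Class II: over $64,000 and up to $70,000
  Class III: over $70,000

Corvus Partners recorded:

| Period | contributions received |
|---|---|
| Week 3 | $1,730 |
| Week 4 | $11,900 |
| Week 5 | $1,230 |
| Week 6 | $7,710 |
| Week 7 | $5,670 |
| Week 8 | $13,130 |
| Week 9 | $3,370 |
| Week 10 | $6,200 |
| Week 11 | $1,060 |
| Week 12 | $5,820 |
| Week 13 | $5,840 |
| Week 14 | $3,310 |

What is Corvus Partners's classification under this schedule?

Total contributions received: $1,730 + $11,900 + $1,230 + $7,710 + $5,670 + $13,130 + $3,370 + $6,200 + $1,060 + $5,820 + $5,840 + $3,310 = $66,970.
$64,000 < $66,970 ≤ $70,000, so Class II applies.

Class II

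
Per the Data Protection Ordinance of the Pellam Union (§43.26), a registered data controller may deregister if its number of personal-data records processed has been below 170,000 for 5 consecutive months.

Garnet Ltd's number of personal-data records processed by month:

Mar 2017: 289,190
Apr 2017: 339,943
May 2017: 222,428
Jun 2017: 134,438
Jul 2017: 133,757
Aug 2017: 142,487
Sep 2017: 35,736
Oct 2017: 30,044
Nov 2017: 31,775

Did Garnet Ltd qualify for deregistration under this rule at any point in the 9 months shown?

Months below 170,000: Jun 2017, Jul 2017, Aug 2017, Sep 2017, Oct 2017, Nov 2017.
Longest run of consecutive months below the threshold: 6.
6 ≥ 5, so Garnet Ltd became eligible.

Yes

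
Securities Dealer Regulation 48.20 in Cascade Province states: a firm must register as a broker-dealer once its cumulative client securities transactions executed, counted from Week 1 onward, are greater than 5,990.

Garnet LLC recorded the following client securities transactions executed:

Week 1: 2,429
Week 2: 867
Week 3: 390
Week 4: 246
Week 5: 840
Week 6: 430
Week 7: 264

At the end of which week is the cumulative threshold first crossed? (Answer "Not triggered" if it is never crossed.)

Through Week 1: 2,429
Through Week 2: 3,296
Through Week 3: 3,686
Through Week 4: 3,932
Through Week 5: 4,772
Through Week 6: 5,202
Through Week 7: 5,466
Final cumulative total 5,466 ≤ 5,990; the threshold is never exceeded.

Not triggered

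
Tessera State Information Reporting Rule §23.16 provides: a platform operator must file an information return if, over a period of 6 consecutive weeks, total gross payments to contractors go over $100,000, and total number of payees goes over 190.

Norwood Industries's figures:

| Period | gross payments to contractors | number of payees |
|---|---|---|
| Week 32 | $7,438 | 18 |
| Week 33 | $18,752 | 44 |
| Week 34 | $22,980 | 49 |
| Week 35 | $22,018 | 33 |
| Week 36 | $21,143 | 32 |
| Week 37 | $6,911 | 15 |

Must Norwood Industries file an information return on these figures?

No

Total gross payments to contractors: $7,438 + $18,752 + $22,980 + $22,018 + $21,143 + $6,911 = $99,242 (≤ $100,000).
Total number of payees: 18 + 44 + 49 + 33 + 32 + 15 = 191 (> 190).
The test is 'and': the rule requires both, and at least one is not exceeded.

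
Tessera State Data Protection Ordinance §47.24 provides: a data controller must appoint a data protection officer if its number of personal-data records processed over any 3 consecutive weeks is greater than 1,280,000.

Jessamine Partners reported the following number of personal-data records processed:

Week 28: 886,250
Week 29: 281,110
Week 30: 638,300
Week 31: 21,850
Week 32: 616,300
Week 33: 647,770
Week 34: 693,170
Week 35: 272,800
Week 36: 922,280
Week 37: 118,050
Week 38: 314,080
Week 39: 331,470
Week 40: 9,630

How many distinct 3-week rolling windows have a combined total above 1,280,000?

Week 28–Week 30: 886,250 + 281,110 + 638,300 = 1,805,660 (over)
Week 29–Week 31: 281,110 + 638,300 + 21,850 = 941,260 (under)
Week 30–Week 32: 638,300 + 21,850 + 616,300 = 1,276,450 (under)
Week 31–Week 33: 21,850 + 616,300 + 647,770 = 1,285,920 (over)
Week 32–Week 34: 616,300 + 647,770 + 693,170 = 1,957,240 (over)
Week 33–Week 35: 647,770 + 693,170 + 272,800 = 1,613,740 (over)
Week 34–Week 36: 693,170 + 272,800 + 922,280 = 1,888,250 (over)
Week 35–Week 37: 272,800 + 922,280 + 118,050 = 1,313,130 (over)
Week 36–Week 38: 922,280 + 118,050 + 314,080 = 1,354,410 (over)
Week 37–Week 39: 118,050 + 314,080 + 331,470 = 763,600 (under)
Week 38–Week 40: 314,080 + 331,470 + 9,630 = 655,180 (under)
7 windows exceed the threshold.

7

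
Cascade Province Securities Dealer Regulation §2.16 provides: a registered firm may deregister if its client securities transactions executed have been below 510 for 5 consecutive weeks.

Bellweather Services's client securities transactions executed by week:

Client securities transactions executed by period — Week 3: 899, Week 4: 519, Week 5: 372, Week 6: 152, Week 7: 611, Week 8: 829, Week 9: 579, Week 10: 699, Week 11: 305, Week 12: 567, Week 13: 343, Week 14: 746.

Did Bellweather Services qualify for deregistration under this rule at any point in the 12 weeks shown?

No

Weeks below 510: Week 5, Week 6, Week 11, Week 13.
Longest run of consecutive weeks below the threshold: 2.
2 < 5, so Bellweather Services never became eligible.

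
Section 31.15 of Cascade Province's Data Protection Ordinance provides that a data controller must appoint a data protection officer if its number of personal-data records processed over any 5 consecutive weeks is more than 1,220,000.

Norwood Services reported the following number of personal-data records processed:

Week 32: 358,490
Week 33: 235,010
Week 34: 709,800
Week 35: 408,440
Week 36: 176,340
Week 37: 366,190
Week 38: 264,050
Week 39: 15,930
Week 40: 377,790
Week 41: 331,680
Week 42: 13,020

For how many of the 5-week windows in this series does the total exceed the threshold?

5

Week 32–Week 36: 358,490 + 235,010 + 709,800 + 408,440 + 176,340 = 1,888,080 (over)
Week 33–Week 37: 235,010 + 709,800 + 408,440 + 176,340 + 366,190 = 1,895,780 (over)
Week 34–Week 38: 709,800 + 408,440 + 176,340 + 366,190 + 264,050 = 1,924,820 (over)
Week 35–Week 39: 408,440 + 176,340 + 366,190 + 264,050 + 15,930 = 1,230,950 (over)
Week 36–Week 40: 176,340 + 366,190 + 264,050 + 15,930 + 377,790 = 1,200,300 (under)
Week 37–Week 41: 366,190 + 264,050 + 15,930 + 377,790 + 331,680 = 1,355,640 (over)
Week 38–Week 42: 264,050 + 15,930 + 377,790 + 331,680 + 13,020 = 1,002,470 (under)
5 windows exceed the threshold.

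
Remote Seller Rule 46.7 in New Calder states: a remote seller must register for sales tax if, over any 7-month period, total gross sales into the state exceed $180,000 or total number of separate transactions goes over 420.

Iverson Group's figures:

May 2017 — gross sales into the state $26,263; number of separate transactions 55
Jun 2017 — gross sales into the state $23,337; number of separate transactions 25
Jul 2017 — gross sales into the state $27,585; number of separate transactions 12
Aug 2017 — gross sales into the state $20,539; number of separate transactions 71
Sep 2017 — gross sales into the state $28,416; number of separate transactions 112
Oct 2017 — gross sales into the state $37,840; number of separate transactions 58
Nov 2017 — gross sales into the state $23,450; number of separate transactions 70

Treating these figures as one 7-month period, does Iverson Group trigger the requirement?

Yes

Total gross sales into the state: $26,263 + $23,337 + $27,585 + $20,539 + $28,416 + $37,840 + $23,450 = $187,430 (> $180,000).
Total number of separate transactions: 55 + 25 + 12 + 71 + 112 + 58 + 70 = 403 (≤ 420).
The test is 'or': at least one threshold is exceeded.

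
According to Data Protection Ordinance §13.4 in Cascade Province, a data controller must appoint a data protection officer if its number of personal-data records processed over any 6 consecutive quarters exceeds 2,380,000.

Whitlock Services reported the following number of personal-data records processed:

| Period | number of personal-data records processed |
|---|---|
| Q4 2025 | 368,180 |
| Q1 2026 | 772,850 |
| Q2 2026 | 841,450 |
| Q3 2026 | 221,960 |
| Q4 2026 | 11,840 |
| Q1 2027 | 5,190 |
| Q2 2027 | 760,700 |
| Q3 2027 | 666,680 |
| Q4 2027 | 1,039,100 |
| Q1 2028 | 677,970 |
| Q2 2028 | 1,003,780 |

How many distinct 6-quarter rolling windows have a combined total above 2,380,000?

Q4 2025–Q1 2027: 368,180 + 772,850 + 841,450 + 221,960 + 11,840 + 5,190 = 2,221,470 (under)
Q1 2026–Q2 2027: 772,850 + 841,450 + 221,960 + 11,840 + 5,190 + 760,700 = 2,613,990 (over)
Q2 2026–Q3 2027: 841,450 + 221,960 + 11,840 + 5,190 + 760,700 + 666,680 = 2,507,820 (over)
Q3 2026–Q4 2027: 221,960 + 11,840 + 5,190 + 760,700 + 666,680 + 1,039,100 = 2,705,470 (over)
Q4 2026–Q1 2028: 11,840 + 5,190 + 760,700 + 666,680 + 1,039,100 + 677,970 = 3,161,480 (over)
Q1 2027–Q2 2028: 5,190 + 760,700 + 666,680 + 1,039,100 + 677,970 + 1,003,780 = 4,153,420 (over)
5 windows exceed the threshold.

5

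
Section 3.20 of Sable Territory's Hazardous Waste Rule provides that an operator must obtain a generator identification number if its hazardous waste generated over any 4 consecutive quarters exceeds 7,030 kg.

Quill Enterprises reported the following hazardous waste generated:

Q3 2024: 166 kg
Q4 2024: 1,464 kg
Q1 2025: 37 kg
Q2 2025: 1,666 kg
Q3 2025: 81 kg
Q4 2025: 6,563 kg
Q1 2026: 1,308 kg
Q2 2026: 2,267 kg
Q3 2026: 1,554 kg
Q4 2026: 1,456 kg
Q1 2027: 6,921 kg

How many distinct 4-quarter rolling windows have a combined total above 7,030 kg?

Q3 2024–Q2 2025: 166 kg + 1,464 kg + 37 kg + 1,666 kg = 3,333 kg (under)
Q4 2024–Q3 2025: 1,464 kg + 37 kg + 1,666 kg + 81 kg = 3,248 kg (under)
Q1 2025–Q4 2025: 37 kg + 1,666 kg + 81 kg + 6,563 kg = 8,347 kg (over)
Q2 2025–Q1 2026: 1,666 kg + 81 kg + 6,563 kg + 1,308 kg = 9,618 kg (over)
Q3 2025–Q2 2026: 81 kg + 6,563 kg + 1,308 kg + 2,267 kg = 10,219 kg (over)
Q4 2025–Q3 2026: 6,563 kg + 1,308 kg + 2,267 kg + 1,554 kg = 11,692 kg (over)
Q1 2026–Q4 2026: 1,308 kg + 2,267 kg + 1,554 kg + 1,456 kg = 6,585 kg (under)
Q2 2026–Q1 2027: 2,267 kg + 1,554 kg + 1,456 kg + 6,921 kg = 12,198 kg (over)
5 windows exceed the threshold.

5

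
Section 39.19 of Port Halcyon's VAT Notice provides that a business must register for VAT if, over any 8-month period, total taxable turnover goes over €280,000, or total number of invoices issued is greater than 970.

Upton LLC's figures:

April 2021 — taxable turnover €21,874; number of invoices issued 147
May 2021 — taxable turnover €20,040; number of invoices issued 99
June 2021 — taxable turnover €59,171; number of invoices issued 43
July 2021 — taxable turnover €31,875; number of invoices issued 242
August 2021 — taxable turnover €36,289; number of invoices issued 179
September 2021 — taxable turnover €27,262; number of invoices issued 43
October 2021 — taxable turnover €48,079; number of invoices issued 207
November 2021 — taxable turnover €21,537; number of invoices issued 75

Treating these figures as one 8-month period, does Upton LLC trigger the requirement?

Yes

Total taxable turnover: €21,874 + €20,040 + €59,171 + €31,875 + €36,289 + €27,262 + €48,079 + €21,537 = €266,127 (≤ €280,000).
Total number of invoices issued: 147 + 99 + 43 + 242 + 179 + 43 + 207 + 75 = 1,035 (> 970).
The test is 'or': at least one threshold is exceeded.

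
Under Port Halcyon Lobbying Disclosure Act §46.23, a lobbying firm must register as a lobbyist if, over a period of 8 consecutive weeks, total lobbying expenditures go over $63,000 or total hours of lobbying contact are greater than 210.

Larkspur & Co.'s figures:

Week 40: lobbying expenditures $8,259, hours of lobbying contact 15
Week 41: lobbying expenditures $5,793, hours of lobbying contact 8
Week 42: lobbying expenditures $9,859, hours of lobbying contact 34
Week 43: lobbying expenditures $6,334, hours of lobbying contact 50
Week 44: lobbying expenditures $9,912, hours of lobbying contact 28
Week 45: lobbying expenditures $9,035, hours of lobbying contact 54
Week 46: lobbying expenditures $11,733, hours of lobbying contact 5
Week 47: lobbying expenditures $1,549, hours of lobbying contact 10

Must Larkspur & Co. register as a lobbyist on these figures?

Total lobbying expenditures: $8,259 + $5,793 + $9,859 + $6,334 + $9,912 + $9,035 + $11,733 + $1,549 = $62,474 (≤ $63,000).
Total hours of lobbying contact: 15 + 8 + 34 + 50 + 28 + 54 + 5 + 10 = 204 (≤ 210).
The test is 'or': neither threshold is exceeded.

No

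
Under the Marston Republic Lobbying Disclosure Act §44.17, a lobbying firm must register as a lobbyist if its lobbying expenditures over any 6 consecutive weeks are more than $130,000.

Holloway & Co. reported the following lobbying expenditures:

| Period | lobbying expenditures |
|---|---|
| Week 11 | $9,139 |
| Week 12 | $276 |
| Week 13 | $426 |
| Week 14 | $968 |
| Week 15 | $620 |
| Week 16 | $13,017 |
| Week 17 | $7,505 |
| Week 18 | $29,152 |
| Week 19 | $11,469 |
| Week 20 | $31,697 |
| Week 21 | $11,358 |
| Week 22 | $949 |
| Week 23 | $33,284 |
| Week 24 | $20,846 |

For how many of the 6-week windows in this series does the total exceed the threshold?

Week 11–Week 16: $9,139 + $276 + $426 + $968 + $620 + $13,017 = $24,446 (under)
Week 12–Week 17: $276 + $426 + $968 + $620 + $13,017 + $7,505 = $22,812 (under)
Week 13–Week 18: $426 + $968 + $620 + $13,017 + $7,505 + $29,152 = $51,688 (under)
Week 14–Week 19: $968 + $620 + $13,017 + $7,505 + $29,152 + $11,469 = $62,731 (under)
Week 15–Week 20: $620 + $13,017 + $7,505 + $29,152 + $11,469 + $31,697 = $93,460 (under)
Week 16–Week 21: $13,017 + $7,505 + $29,152 + $11,469 + $31,697 + $11,358 = $104,198 (under)
Week 17–Week 22: $7,505 + $29,152 + $11,469 + $31,697 + $11,358 + $949 = $92,130 (under)
Week 18–Week 23: $29,152 + $11,469 + $31,697 + $11,358 + $949 + $33,284 = $117,909 (under)
Week 19–Week 24: $11,469 + $31,697 + $11,358 + $949 + $33,284 + $20,846 = $109,603 (under)
0 windows exceed the threshold.

0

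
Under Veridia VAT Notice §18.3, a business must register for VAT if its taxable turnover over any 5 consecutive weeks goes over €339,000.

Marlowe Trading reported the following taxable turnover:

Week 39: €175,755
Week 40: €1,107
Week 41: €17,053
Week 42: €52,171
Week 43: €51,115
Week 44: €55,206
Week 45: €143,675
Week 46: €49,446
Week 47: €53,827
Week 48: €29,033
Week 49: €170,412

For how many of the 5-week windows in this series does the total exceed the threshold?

Week 39–Week 43: €175,755 + €1,107 + €17,053 + €52,171 + €51,115 = €297,201 (under)
Week 40–Week 44: €1,107 + €17,053 + €52,171 + €51,115 + €55,206 = €176,652 (under)
Week 41–Week 45: €17,053 + €52,171 + €51,115 + €55,206 + €143,675 = €319,220 (under)
Week 42–Week 46: €52,171 + €51,115 + €55,206 + €143,675 + €49,446 = €351,613 (over)
Week 43–Week 47: €51,115 + €55,206 + €143,675 + €49,446 + €53,827 = €353,269 (over)
Week 44–Week 48: €55,206 + €143,675 + €49,446 + €53,827 + €29,033 = €331,187 (under)
Week 45–Week 49: €143,675 + €49,446 + €53,827 + €29,033 + €170,412 = €446,393 (over)
3 windows exceed the threshold.

3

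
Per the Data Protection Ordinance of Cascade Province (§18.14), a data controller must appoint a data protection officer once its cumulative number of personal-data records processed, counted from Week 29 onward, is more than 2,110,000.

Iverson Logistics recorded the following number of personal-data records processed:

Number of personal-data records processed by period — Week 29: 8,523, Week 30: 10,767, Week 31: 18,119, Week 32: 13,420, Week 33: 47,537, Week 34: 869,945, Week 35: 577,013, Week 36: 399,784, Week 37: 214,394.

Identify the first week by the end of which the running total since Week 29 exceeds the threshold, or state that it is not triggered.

Through Week 29: 8,523
Through Week 30: 19,290
Through Week 31: 37,409
Through Week 32: 50,829
Through Week 33: 98,366
Through Week 34: 968,311
Through Week 35: 1,545,324
Through Week 36: 1,945,108
Through Week 37: 2,159,502 ← exceeds threshold

Week 37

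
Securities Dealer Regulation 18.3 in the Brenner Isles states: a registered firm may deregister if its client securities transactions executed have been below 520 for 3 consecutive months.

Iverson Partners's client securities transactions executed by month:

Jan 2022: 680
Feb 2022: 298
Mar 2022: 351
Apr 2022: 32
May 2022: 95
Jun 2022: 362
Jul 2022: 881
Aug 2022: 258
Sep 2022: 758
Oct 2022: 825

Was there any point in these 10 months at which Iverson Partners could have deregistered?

Yes

Months below 520: Feb 2022, Mar 2022, Apr 2022, May 2022, Jun 2022, Aug 2022.
Longest run of consecutive months below the threshold: 5.
5 ≥ 3, so Iverson Partners became eligible.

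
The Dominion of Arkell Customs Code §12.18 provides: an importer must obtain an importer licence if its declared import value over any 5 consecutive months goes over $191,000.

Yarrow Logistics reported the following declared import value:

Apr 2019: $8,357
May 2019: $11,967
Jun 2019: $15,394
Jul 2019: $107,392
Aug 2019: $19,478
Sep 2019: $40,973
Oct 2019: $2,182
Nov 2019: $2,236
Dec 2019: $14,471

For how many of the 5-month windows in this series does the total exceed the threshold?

1

Apr 2019–Aug 2019: $8,357 + $11,967 + $15,394 + $107,392 + $19,478 = $162,588 (under)
May 2019–Sep 2019: $11,967 + $15,394 + $107,392 + $19,478 + $40,973 = $195,204 (over)
Jun 2019–Oct 2019: $15,394 + $107,392 + $19,478 + $40,973 + $2,182 = $185,419 (under)
Jul 2019–Nov 2019: $107,392 + $19,478 + $40,973 + $2,182 + $2,236 = $172,261 (under)
Aug 2019–Dec 2019: $19,478 + $40,973 + $2,182 + $2,236 + $14,471 = $79,340 (under)
1 window exceeds the threshold.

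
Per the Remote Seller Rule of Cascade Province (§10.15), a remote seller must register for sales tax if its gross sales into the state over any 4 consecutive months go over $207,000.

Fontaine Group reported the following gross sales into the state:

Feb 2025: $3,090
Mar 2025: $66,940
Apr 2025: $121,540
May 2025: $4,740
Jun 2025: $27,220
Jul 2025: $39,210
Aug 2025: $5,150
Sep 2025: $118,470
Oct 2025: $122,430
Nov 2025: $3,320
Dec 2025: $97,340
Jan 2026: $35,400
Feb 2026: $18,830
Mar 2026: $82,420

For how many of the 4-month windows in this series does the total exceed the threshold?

6

Feb 2025–May 2025: $3,090 + $66,940 + $121,540 + $4,740 = $196,310 (under)
Mar 2025–Jun 2025: $66,940 + $121,540 + $4,740 + $27,220 = $220,440 (over)
Apr 2025–Jul 2025: $121,540 + $4,740 + $27,220 + $39,210 = $192,710 (under)
May 2025–Aug 2025: $4,740 + $27,220 + $39,210 + $5,150 = $76,320 (under)
Jun 2025–Sep 2025: $27,220 + $39,210 + $5,150 + $118,470 = $190,050 (under)
Jul 2025–Oct 2025: $39,210 + $5,150 + $118,470 + $122,430 = $285,260 (over)
Aug 2025–Nov 2025: $5,150 + $118,470 + $122,430 + $3,320 = $249,370 (over)
Sep 2025–Dec 2025: $118,470 + $122,430 + $3,320 + $97,340 = $341,560 (over)
Oct 2025–Jan 2026: $122,430 + $3,320 + $97,340 + $35,400 = $258,490 (over)
Nov 2025–Feb 2026: $3,320 + $97,340 + $35,400 + $18,830 = $154,890 (under)
Dec 2025–Mar 2026: $97,340 + $35,400 + $18,830 + $82,420 = $233,990 (over)
6 windows exceed the threshold.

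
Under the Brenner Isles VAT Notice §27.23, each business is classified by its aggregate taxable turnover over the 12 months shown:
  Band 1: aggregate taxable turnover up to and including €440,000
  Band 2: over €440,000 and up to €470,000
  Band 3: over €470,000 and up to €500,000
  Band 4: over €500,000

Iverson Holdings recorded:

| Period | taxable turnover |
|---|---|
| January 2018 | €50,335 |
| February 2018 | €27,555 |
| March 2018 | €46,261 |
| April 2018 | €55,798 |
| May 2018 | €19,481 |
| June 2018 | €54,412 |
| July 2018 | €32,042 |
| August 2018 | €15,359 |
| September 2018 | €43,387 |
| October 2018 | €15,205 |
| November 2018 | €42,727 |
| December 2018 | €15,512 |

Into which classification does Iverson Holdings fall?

Band 1

Aggregate taxable turnover: €50,335 + €27,555 + €46,261 + €55,798 + €19,481 + €54,412 + €32,042 + €15,359 + €43,387 + €15,205 + €42,727 + €15,512 = €418,074.
€418,074 ≤ €440,000, so Band 1 applies.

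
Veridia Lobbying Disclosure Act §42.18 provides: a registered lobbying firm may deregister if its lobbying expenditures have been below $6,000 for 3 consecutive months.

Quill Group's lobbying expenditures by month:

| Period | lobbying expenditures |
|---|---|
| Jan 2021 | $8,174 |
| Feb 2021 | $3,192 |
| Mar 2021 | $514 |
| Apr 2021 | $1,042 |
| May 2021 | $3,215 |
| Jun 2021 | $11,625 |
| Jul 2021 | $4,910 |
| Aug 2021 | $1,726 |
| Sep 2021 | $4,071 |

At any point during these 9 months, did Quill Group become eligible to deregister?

Yes

Months below $6,000: Feb 2021, Mar 2021, Apr 2021, May 2021, Jul 2021, Aug 2021, Sep 2021.
Longest run of consecutive months below the threshold: 4.
4 ≥ 3, so Quill Group became eligible.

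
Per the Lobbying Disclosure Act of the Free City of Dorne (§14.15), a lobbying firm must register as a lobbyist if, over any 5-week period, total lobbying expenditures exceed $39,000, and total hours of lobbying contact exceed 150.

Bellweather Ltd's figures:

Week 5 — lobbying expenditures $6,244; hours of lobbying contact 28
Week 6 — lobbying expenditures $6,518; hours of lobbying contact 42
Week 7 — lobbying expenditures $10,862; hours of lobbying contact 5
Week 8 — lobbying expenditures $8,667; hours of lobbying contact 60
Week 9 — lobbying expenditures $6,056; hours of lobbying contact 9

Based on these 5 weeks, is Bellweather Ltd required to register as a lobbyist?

No

Total lobbying expenditures: $6,244 + $6,518 + $10,862 + $8,667 + $6,056 = $38,347 (≤ $39,000).
Total hours of lobbying contact: 28 + 42 + 5 + 60 + 9 = 144 (≤ 150).
The test is 'and': the rule requires both, and at least one is not exceeded.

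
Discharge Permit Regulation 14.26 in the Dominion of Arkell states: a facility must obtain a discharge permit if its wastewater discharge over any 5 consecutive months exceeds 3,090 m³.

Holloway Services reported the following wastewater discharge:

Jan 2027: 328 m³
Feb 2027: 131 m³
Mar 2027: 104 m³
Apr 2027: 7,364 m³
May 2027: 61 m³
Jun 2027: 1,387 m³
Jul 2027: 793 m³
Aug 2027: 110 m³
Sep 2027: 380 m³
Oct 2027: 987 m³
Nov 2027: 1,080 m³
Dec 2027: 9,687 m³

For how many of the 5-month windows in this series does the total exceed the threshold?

Jan 2027–May 2027: 328 m³ + 131 m³ + 104 m³ + 7,364 m³ + 61 m³ = 7,988 m³ (over)
Feb 2027–Jun 2027: 131 m³ + 104 m³ + 7,364 m³ + 61 m³ + 1,387 m³ = 9,047 m³ (over)
Mar 2027–Jul 2027: 104 m³ + 7,364 m³ + 61 m³ + 1,387 m³ + 793 m³ = 9,709 m³ (over)
Apr 2027–Aug 2027: 7,364 m³ + 61 m³ + 1,387 m³ + 793 m³ + 110 m³ = 9,715 m³ (over)
May 2027–Sep 2027: 61 m³ + 1,387 m³ + 793 m³ + 110 m³ + 380 m³ = 2,731 m³ (under)
Jun 2027–Oct 2027: 1,387 m³ + 793 m³ + 110 m³ + 380 m³ + 987 m³ = 3,657 m³ (over)
Jul 2027–Nov 2027: 793 m³ + 110 m³ + 380 m³ + 987 m³ + 1,080 m³ = 3,350 m³ (over)
Aug 2027–Dec 2027: 110 m³ + 380 m³ + 987 m³ + 1,080 m³ + 9,687 m³ = 12,244 m³ (over)
7 windows exceed the threshold.

7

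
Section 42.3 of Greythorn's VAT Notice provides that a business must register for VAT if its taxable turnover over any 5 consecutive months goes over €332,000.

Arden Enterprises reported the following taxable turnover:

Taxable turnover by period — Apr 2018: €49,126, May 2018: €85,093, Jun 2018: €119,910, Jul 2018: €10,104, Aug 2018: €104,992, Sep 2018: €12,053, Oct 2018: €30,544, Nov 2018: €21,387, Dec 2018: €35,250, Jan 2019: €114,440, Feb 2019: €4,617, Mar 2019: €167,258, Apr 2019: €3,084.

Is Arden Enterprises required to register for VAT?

Apr 2018–Aug 2018: €49,126 + €85,093 + €119,910 + €10,104 + €104,992 = €369,225 (over)
May 2018–Sep 2018: €85,093 + €119,910 + €10,104 + €104,992 + €12,053 = €332,152 (over)
Jun 2018–Oct 2018: €119,910 + €10,104 + €104,992 + €12,053 + €30,544 = €277,603 (under)
Jul 2018–Nov 2018: €10,104 + €104,992 + €12,053 + €30,544 + €21,387 = €179,080 (under)
Aug 2018–Dec 2018: €104,992 + €12,053 + €30,544 + €21,387 + €35,250 = €204,226 (under)
Sep 2018–Jan 2019: €12,053 + €30,544 + €21,387 + €35,250 + €114,440 = €213,674 (under)
Oct 2018–Feb 2019: €30,544 + €21,387 + €35,250 + €114,440 + €4,617 = €206,238 (under)
Nov 2018–Mar 2019: €21,387 + €35,250 + €114,440 + €4,617 + €167,258 = €342,952 (over)
Dec 2018–Apr 2019: €35,250 + €114,440 + €4,617 + €167,258 + €3,084 = €324,649 (under)
At least one window exceeds €332,000.

Yes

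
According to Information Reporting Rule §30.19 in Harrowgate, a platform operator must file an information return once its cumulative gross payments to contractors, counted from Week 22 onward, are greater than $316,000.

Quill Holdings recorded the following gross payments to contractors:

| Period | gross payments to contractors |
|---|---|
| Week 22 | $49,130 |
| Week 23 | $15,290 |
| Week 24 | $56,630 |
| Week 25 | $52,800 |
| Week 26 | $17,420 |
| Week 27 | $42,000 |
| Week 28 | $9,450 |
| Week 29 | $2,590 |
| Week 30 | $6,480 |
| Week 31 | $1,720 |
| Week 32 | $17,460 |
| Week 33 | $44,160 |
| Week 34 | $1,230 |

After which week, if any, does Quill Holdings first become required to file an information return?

Through Week 22: $49,130
Through Week 23: $64,420
Through Week 24: $121,050
Through Week 25: $173,850
Through Week 26: $191,270
Through Week 27: $233,270
Through Week 28: $242,720
Through Week 29: $245,310
Through Week 30: $251,790
Through Week 31: $253,510
Through Week 32: $270,970
Through Week 33: $315,130
Through Week 34: $316,360 ← exceeds threshold

Week 34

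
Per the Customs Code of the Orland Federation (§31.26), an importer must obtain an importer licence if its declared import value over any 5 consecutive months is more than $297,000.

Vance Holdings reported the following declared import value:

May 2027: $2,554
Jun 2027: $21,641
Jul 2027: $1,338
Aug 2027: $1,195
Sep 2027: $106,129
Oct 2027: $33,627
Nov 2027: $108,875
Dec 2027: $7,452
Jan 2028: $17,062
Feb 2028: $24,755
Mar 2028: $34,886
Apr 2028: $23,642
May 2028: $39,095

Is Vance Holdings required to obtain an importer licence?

No

May 2027–Sep 2027: $2,554 + $21,641 + $1,338 + $1,195 + $106,129 = $132,857 (under)
Jun 2027–Oct 2027: $21,641 + $1,338 + $1,195 + $106,129 + $33,627 = $163,930 (under)
Jul 2027–Nov 2027: $1,338 + $1,195 + $106,129 + $33,627 + $108,875 = $251,164 (under)
Aug 2027–Dec 2027: $1,195 + $106,129 + $33,627 + $108,875 + $7,452 = $257,278 (under)
Sep 2027–Jan 2028: $106,129 + $33,627 + $108,875 + $7,452 + $17,062 = $273,145 (under)
Oct 2027–Feb 2028: $33,627 + $108,875 + $7,452 + $17,062 + $24,755 = $191,771 (under)
Nov 2027–Mar 2028: $108,875 + $7,452 + $17,062 + $24,755 + $34,886 = $193,030 (under)
Dec 2027–Apr 2028: $7,452 + $17,062 + $24,755 + $34,886 + $23,642 = $107,797 (under)
Jan 2028–May 2028: $17,062 + $24,755 + $34,886 + $23,642 + $39,095 = $139,440 (under)
No window exceeds $297,000.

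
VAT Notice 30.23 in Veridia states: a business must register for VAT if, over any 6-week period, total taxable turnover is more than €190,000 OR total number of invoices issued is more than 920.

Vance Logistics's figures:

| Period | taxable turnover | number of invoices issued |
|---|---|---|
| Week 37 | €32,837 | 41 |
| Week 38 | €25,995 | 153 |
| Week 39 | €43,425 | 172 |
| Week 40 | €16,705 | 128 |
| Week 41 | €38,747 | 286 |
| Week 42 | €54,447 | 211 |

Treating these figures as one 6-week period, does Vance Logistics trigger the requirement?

Total taxable turnover: €32,837 + €25,995 + €43,425 + €16,705 + €38,747 + €54,447 = €212,156 (> €190,000).
Total number of invoices issued: 41 + 153 + 172 + 128 + 286 + 211 = 991 (> 920).
The test is 'or': at least one threshold is exceeded.

Yes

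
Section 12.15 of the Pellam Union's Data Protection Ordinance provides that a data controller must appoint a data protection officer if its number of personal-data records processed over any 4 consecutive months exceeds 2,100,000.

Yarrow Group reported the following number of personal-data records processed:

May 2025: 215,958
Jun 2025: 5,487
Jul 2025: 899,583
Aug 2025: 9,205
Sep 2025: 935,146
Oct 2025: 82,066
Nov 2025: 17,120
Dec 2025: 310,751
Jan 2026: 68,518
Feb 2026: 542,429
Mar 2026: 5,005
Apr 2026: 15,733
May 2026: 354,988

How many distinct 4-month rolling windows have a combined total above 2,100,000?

0

May 2025–Aug 2025: 215,958 + 5,487 + 899,583 + 9,205 = 1,130,233 (under)
Jun 2025–Sep 2025: 5,487 + 899,583 + 9,205 + 935,146 = 1,849,421 (under)
Jul 2025–Oct 2025: 899,583 + 9,205 + 935,146 + 82,066 = 1,926,000 (under)
Aug 2025–Nov 2025: 9,205 + 935,146 + 82,066 + 17,120 = 1,043,537 (under)
Sep 2025–Dec 2025: 935,146 + 82,066 + 17,120 + 310,751 = 1,345,083 (under)
Oct 2025–Jan 2026: 82,066 + 17,120 + 310,751 + 68,518 = 478,455 (under)
Nov 2025–Feb 2026: 17,120 + 310,751 + 68,518 + 542,429 = 938,818 (under)
Dec 2025–Mar 2026: 310,751 + 68,518 + 542,429 + 5,005 = 926,703 (under)
Jan 2026–Apr 2026: 68,518 + 542,429 + 5,005 + 15,733 = 631,685 (under)
Feb 2026–May 2026: 542,429 + 5,005 + 15,733 + 354,988 = 918,155 (under)
0 windows exceed the threshold.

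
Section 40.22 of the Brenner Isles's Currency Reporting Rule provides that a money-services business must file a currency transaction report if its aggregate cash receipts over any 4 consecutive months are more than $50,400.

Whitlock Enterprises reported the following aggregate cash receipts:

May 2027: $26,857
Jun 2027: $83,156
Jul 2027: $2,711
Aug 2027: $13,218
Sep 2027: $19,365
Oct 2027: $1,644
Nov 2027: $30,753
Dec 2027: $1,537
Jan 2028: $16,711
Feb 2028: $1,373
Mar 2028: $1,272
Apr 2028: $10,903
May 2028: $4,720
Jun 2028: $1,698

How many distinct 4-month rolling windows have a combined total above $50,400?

May 2027–Aug 2027: $26,857 + $83,156 + $2,711 + $13,218 = $125,942 (over)
Jun 2027–Sep 2027: $83,156 + $2,711 + $13,218 + $19,365 = $118,450 (over)
Jul 2027–Oct 2027: $2,711 + $13,218 + $19,365 + $1,644 = $36,938 (under)
Aug 2027–Nov 2027: $13,218 + $19,365 + $1,644 + $30,753 = $64,980 (over)
Sep 2027–Dec 2027: $19,365 + $1,644 + $30,753 + $1,537 = $53,299 (over)
Oct 2027–Jan 2028: $1,644 + $30,753 + $1,537 + $16,711 = $50,645 (over)
Nov 2027–Feb 2028: $30,753 + $1,537 + $16,711 + $1,373 = $50,374 (under)
Dec 2027–Mar 2028: $1,537 + $16,711 + $1,373 + $1,272 = $20,893 (under)
Jan 2028–Apr 2028: $16,711 + $1,373 + $1,272 + $10,903 = $30,259 (under)
Feb 2028–May 2028: $1,373 + $1,272 + $10,903 + $4,720 = $18,268 (under)
Mar 2028–Jun 2028: $1,272 + $10,903 + $4,720 + $1,698 = $18,593 (under)
5 windows exceed the threshold.

5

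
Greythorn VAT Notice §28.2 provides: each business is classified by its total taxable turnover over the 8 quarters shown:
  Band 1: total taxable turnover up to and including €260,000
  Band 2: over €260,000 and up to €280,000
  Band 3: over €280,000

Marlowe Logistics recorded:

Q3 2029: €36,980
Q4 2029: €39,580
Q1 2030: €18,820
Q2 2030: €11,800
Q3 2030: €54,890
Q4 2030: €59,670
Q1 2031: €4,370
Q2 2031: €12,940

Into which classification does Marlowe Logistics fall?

Total taxable turnover: €36,980 + €39,580 + €18,820 + €11,800 + €54,890 + €59,670 + €4,370 + €12,940 = €239,050.
€239,050 ≤ €260,000, so Band 1 applies.

Band 1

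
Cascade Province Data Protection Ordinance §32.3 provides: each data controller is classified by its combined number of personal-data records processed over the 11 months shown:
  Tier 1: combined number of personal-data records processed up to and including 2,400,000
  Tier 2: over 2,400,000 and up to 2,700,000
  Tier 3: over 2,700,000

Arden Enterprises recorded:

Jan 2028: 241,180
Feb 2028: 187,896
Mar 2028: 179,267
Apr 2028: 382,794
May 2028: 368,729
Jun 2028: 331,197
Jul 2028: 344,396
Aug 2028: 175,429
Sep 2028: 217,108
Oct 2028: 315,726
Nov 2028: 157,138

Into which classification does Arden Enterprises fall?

Tier 3

Combined number of personal-data records processed: 241,180 + 187,896 + 179,267 + 382,794 + 368,729 + 331,197 + 344,396 + 175,429 + 217,108 + 315,726 + 157,138 = 2,900,860.
2,900,860 > 2,700,000, so Tier 3 applies.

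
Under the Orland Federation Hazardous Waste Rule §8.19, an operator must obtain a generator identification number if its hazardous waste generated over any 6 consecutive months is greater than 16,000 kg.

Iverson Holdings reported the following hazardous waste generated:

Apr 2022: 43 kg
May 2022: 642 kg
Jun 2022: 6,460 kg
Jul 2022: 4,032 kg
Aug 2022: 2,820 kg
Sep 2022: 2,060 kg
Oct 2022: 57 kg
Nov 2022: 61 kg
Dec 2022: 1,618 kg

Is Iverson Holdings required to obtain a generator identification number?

Yes

Apr 2022–Sep 2022: 43 kg + 642 kg + 6,460 kg + 4,032 kg + 2,820 kg + 2,060 kg = 16,057 kg (over)
May 2022–Oct 2022: 642 kg + 6,460 kg + 4,032 kg + 2,820 kg + 2,060 kg + 57 kg = 16,071 kg (over)
Jun 2022–Nov 2022: 6,460 kg + 4,032 kg + 2,820 kg + 2,060 kg + 57 kg + 61 kg = 15,490 kg (under)
Jul 2022–Dec 2022: 4,032 kg + 2,820 kg + 2,060 kg + 57 kg + 61 kg + 1,618 kg = 10,648 kg (under)
At least one window exceeds 16,000 kg.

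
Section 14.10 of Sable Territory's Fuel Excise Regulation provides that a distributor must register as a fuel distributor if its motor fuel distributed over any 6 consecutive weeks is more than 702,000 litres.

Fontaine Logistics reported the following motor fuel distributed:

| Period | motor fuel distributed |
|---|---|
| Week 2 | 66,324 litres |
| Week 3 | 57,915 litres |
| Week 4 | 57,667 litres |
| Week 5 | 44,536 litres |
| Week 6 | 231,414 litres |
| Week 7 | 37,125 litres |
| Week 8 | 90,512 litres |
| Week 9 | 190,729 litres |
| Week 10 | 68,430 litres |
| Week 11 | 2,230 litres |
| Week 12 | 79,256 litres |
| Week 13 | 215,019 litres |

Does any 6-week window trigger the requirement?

No

Week 2–Week 7: 66,324 litres + 57,915 litres + 57,667 litres + 44,536 litres + 231,414 litres + 37,125 litres = 494,981 litres (under)
Week 3–Week 8: 57,915 litres + 57,667 litres + 44,536 litres + 231,414 litres + 37,125 litres + 90,512 litres = 519,169 litres (under)
Week 4–Week 9: 57,667 litres + 44,536 litres + 231,414 litres + 37,125 litres + 90,512 litres + 190,729 litres = 651,983 litres (under)
Week 5–Week 10: 44,536 litres + 231,414 litres + 37,125 litres + 90,512 litres + 190,729 litres + 68,430 litres = 662,746 litres (under)
Week 6–Week 11: 231,414 litres + 37,125 litres + 90,512 litres + 190,729 litres + 68,430 litres + 2,230 litres = 620,440 litres (under)
Week 7–Week 12: 37,125 litres + 90,512 litres + 190,729 litres + 68,430 litres + 2,230 litres + 79,256 litres = 468,282 litres (under)
Week 8–Week 13: 90,512 litres + 190,729 litres + 68,430 litres + 2,230 litres + 79,256 litres + 215,019 litres = 646,176 litres (under)
No window exceeds 702,000 litres.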